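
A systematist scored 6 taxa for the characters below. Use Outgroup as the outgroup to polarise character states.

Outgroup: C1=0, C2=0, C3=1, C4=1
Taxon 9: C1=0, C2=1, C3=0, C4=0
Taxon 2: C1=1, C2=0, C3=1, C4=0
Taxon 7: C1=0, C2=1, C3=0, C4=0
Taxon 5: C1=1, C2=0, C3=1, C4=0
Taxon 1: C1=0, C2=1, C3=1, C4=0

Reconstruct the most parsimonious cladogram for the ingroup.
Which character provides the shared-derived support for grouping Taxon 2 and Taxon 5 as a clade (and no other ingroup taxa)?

C1

Character polarity is set by the outgroup: the derived state is whichever differs from the outgroup's state, so for C3, C4 the derived state is '0', and for the remaining characters it is '1'.
C1: derived state '1' in Taxon 2 and Taxon 5 only — synapomorphy for {Taxon 2, Taxon 5}.
C2: derived state '1' in Taxon 1, Taxon 7, and Taxon 9 only — synapomorphy for {Taxon 1, Taxon 7, Taxon 9}.
C3: derived state '0' in Taxon 7 and Taxon 9 only — synapomorphy for {Taxon 7, Taxon 9}.
C4 (derived state '0') is shared by all ingroup taxa — unites the whole ingroup.
Most parsimonious ingroup topology: (((Taxon 9,Taxon 7),Taxon 1),(Taxon 2,Taxon 5)).
The clade {Taxon 2, Taxon 5} is supported by C1: its derived state '1' occurs in exactly those taxa and in no other taxon (including the outgroup).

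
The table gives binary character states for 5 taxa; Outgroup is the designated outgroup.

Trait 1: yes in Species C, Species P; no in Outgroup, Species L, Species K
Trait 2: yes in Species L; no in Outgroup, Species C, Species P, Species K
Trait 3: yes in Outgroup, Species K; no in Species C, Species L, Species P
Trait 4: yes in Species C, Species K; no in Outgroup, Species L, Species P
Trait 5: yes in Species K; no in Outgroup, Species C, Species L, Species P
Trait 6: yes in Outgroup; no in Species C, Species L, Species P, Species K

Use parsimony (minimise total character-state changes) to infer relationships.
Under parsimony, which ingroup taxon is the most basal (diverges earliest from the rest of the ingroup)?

Character polarity is set by the outgroup: the derived state is whichever differs from the outgroup's state, so for Trait 3, Trait 6 the derived state is 'no', and for the remaining characters it is 'yes'.
Trait 1: derived state 'yes' in Species C and Species P only — synapomorphy for {Species C, Species P}.
Trait 2: derived state 'yes' in Species L only — an autapomorphy, so it tells us nothing about relationships among taxa.
Trait 3: derived state 'no' in Species C, Species L, and Species P only — synapomorphy for {Species C, Species L, Species P}.
Trait 4 (state 'yes') occurs in Species C and Species K but conflicts with the nesting implied by the other characters — most parsimoniously interpreted as homoplasy.
Trait 5 (derived state 'yes') is unique to Species K (autapomorphy; uninformative for grouping).
Trait 6 (derived state 'no') is shared by all ingroup taxa — unites the whole ingroup.
Most parsimonious ingroup topology: (((Species C,Species P),Species L),Species K).
Species K is sister to the clade containing all other ingroup taxa, so it is the earliest-diverging (most basal) ingroup lineage.

Species K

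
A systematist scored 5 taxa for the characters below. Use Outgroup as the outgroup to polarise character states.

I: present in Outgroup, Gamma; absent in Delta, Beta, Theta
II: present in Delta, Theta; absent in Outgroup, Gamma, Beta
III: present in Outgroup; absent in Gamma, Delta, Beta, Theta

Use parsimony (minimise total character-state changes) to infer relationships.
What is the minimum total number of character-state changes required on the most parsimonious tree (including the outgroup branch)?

3

Character polarity is set by the outgroup: the derived state is whichever differs from the outgroup's state, so for I, III the derived state is 'absent', and for the remaining characters it is 'present'.
I: derived state 'absent' in Beta, Delta, and Theta only — synapomorphy for {Beta, Delta, Theta}.
II: derived state 'present' in Delta and Theta only — synapomorphy for {Delta, Theta}.
III (derived state 'absent') is shared by all ingroup taxa — unites the whole ingroup.
Most parsimonious ingroup topology: (Gamma,((Delta,Theta),Beta)).
Changes per character on this tree: I: 1; II: 1; III: 1.
Total = 3.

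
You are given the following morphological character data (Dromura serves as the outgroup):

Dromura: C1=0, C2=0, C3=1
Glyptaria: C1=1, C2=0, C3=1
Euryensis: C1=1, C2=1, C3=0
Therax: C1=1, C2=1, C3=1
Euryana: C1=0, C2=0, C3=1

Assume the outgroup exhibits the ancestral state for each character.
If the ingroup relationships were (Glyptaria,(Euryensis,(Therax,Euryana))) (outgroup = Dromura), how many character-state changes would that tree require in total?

5

Map each character onto (Glyptaria,(Euryensis,(Therax,Euryana))) (rooted by Dromura) and count the minimum state changes it requires (Fitch parsimony):
C1: 2; C2: 2; C3: 1.
Total tree length = 5.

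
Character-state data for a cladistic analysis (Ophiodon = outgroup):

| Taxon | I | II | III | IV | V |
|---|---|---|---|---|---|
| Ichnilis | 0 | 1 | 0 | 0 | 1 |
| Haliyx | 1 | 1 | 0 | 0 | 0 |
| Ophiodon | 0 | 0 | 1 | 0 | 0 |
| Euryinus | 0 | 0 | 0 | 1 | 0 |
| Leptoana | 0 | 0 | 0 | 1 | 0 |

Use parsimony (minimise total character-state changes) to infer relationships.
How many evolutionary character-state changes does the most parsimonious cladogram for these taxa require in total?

Character polarity is set by the outgroup: the derived state is whichever differs from the outgroup's state, so for III the derived state is '0', and for the remaining characters it is '1'.
I (derived state '1') is unique to Haliyx (autapomorphy; uninformative for grouping).
II (derived state '1') is shared by Haliyx and Ichnilis — a synapomorphy uniting that clade.
III (derived state '0') is shared by all ingroup taxa — unites the whole ingroup.
Only Euryinus and Leptoana show the derived state '1' for IV, supporting them as a clade.
V (derived state '1') is unique to Ichnilis (autapomorphy; uninformative for grouping).
Most parsimonious ingroup topology: ((Haliyx,Ichnilis),(Leptoana,Euryinus)).
Changes per character on this tree: I: 1; II: 1; III: 1; IV: 1; V: 1.
Total = 5.

5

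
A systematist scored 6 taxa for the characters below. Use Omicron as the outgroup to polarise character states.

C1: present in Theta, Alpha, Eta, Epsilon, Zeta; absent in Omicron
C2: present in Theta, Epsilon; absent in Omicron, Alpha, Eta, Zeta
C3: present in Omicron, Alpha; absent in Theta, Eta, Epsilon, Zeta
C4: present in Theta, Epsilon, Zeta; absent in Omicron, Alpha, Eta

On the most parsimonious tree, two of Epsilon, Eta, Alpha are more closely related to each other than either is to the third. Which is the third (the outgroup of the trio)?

Alpha

Character polarity is set by the outgroup: the derived state is whichever differs from the outgroup's state, so for C3 the derived state is 'absent', and for the remaining characters it is 'present'.
All ingroup taxa share the derived state 'present' for C1; it defines the ingroup but does not resolve relationships within it.
C2 (derived state 'present') is shared by Epsilon and Theta — a synapomorphy uniting that clade.
C3 (derived state 'absent') is shared by Epsilon, Eta, Theta, and Zeta — a synapomorphy uniting that clade.
C4: derived state 'present' in Epsilon, Theta, and Zeta only — synapomorphy for {Epsilon, Theta, Zeta}.
Most parsimonious ingroup topology: ((((Theta,Epsilon),Zeta),Eta),Alpha).
Eta and Epsilon share a more recent common ancestor with each other than either does with Alpha, so Alpha is the least closely related of the three.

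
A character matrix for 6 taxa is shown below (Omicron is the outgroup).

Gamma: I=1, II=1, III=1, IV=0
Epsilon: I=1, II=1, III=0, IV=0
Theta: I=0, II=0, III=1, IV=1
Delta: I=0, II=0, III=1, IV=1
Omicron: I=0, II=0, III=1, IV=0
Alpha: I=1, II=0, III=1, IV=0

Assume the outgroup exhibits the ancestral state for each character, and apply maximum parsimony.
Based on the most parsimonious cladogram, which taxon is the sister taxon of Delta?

Theta

Character polarity is set by the outgroup: the derived state is whichever differs from the outgroup's state, so for III the derived state is '0', and for the remaining characters it is '1'.
I: derived state '1' in Alpha, Epsilon, and Gamma only — synapomorphy for {Alpha, Epsilon, Gamma}.
II: derived state '1' in Epsilon and Gamma only — synapomorphy for {Epsilon, Gamma}.
III (derived state '0') is unique to Epsilon (autapomorphy; uninformative for grouping).
IV (derived state '1') is shared by Delta and Theta — a synapomorphy uniting that clade.
Most parsimonious ingroup topology: ((Alpha,(Gamma,Epsilon)),(Delta,Theta)).
Delta and Theta form a cherry on this tree, so they are sister taxa.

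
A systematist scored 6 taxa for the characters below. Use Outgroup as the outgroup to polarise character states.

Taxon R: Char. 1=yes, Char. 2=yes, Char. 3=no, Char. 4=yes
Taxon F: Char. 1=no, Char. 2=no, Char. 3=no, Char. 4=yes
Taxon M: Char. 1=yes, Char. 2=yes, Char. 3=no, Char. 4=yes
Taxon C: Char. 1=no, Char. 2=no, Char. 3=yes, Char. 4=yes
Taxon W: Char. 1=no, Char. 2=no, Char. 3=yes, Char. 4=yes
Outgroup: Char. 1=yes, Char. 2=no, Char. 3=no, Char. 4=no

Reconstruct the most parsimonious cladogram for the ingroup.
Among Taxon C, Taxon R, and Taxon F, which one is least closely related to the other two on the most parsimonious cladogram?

Character polarity is set by the outgroup: the derived state is whichever differs from the outgroup's state, so for Char. 1 the derived state is 'no', and for the remaining characters it is 'yes'.
Char. 1: derived state 'no' in Taxon C, Taxon F, and Taxon W only — synapomorphy for {Taxon C, Taxon F, Taxon W}.
Char. 2: derived state 'yes' in Taxon M and Taxon R only — synapomorphy for {Taxon M, Taxon R}.
Char. 3: derived state 'yes' in Taxon C and Taxon W only — synapomorphy for {Taxon C, Taxon W}.
Char. 4 (derived state 'yes') is shared by all ingroup taxa — unites the whole ingroup.
Most parsimonious ingroup topology: (((Taxon W,Taxon C),Taxon F),(Taxon R,Taxon M)).
Taxon F and Taxon C share a more recent common ancestor with each other than either does with Taxon R, so Taxon R is the least closely related of the three.

Taxon R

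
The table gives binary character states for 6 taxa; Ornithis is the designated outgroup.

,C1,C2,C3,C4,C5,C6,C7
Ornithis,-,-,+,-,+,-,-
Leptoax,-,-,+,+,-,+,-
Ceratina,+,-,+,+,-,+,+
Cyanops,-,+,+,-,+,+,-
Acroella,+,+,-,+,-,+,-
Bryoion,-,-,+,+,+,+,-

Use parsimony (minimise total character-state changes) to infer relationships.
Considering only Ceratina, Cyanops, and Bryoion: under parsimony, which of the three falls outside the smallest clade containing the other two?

Character polarity is set by the outgroup: the derived state is whichever differs from the outgroup's state, so for C3, C5 the derived state is '-', and for the remaining characters it is '+'.
Only Acroella and Ceratina show the derived state '+' for C1, supporting them as a clade.
C2 groups Acroella and Cyanops, which is incompatible with the clades supported by the remaining characters; treating it as convergent (homoplasy) costs fewer steps than any alternative tree.
C3 (derived state '-') is unique to Acroella (autapomorphy; uninformative for grouping).
C4: derived state '+' in Acroella, Bryoion, Ceratina, and Leptoax only — synapomorphy for {Acroella, Bryoion, Ceratina, Leptoax}.
C5: derived state '-' in Acroella, Ceratina, and Leptoax only — synapomorphy for {Acroella, Ceratina, Leptoax}.
All ingroup taxa share the derived state '+' for C6; it defines the ingroup but does not resolve relationships within it.
C7 (derived state '+') is unique to Ceratina (autapomorphy; uninformative for grouping).
Most parsimonious ingroup topology: (((Leptoax,(Ceratina,Acroella)),Bryoion),Cyanops).
Ceratina and Bryoion share a more recent common ancestor with each other than either does with Cyanops, so Cyanops is the least closely related of the three.

Cyanops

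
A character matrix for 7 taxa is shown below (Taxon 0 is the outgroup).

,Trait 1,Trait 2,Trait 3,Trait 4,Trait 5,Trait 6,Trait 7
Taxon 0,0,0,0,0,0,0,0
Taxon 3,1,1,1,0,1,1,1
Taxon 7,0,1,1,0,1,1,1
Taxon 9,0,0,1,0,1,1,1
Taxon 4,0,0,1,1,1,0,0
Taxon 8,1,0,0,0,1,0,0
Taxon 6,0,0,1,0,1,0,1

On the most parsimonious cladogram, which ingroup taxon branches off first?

The outgroup has state '0' for every character, so '1' is the derived state throughout.
Trait 1 (state '1') occurs in Taxon 3 and Taxon 8 but conflicts with the nesting implied by the other characters — most parsimoniously interpreted as homoplasy.
Trait 2 (derived state '1') is shared by Taxon 3 and Taxon 7 — a synapomorphy uniting that clade.
Only Taxon 3, Taxon 4, Taxon 6, Taxon 7, and Taxon 9 show the derived state '1' for Trait 3, supporting them as a clade.
Trait 4 (derived state '1') is unique to Taxon 4 (autapomorphy; uninformative for grouping).
Trait 5 (derived state '1') is shared by all ingroup taxa — unites the whole ingroup.
Trait 6: derived state '1' in Taxon 3, Taxon 7, and Taxon 9 only — synapomorphy for {Taxon 3, Taxon 7, Taxon 9}.
Trait 7: derived state '1' in Taxon 3, Taxon 6, Taxon 7, and Taxon 9 only — synapomorphy for {Taxon 3, Taxon 6, Taxon 7, Taxon 9}.
Most parsimonious ingroup topology: (((((Taxon 3,Taxon 7),Taxon 9),Taxon 6),Taxon 4),Taxon 8).
Taxon 8 is sister to the clade containing all other ingroup taxa, so it is the earliest-diverging (most basal) ingroup lineage.

Taxon 8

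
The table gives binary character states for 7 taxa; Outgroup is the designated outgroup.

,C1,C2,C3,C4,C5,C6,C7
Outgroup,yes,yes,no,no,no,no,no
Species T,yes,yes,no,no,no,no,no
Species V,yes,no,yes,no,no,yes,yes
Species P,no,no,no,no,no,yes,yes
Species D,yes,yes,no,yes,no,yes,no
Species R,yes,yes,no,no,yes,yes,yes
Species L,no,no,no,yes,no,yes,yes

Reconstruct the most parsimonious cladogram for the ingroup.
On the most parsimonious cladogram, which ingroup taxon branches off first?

Character polarity is set by the outgroup: the derived state is whichever differs from the outgroup's state, so for C1, C2 the derived state is 'no', and for the remaining characters it is 'yes'.
Only Species L and Species P show the derived state 'no' for C1, supporting them as a clade.
Only Species L, Species P, and Species V show the derived state 'no' for C2, supporting them as a clade.
C3 (derived state 'yes') is unique to Species V (autapomorphy; uninformative for grouping).
C4 (state 'yes') occurs in Species D and Species L but conflicts with the nesting implied by the other characters — most parsimoniously interpreted as homoplasy.
C5 (derived state 'yes') is unique to Species R (autapomorphy; uninformative for grouping).
Only Species D, Species L, Species P, Species R, and Species V show the derived state 'yes' for C6, supporting them as a clade.
C7 (derived state 'yes') is shared by Species L, Species P, Species R, and Species V — a synapomorphy uniting that clade.
Most parsimonious ingroup topology: (Species T,(((Species V,(Species P,Species L)),Species R),Species D)).
Species T is sister to the clade containing all other ingroup taxa, so it is the earliest-diverging (most basal) ingroup lineage.

Species T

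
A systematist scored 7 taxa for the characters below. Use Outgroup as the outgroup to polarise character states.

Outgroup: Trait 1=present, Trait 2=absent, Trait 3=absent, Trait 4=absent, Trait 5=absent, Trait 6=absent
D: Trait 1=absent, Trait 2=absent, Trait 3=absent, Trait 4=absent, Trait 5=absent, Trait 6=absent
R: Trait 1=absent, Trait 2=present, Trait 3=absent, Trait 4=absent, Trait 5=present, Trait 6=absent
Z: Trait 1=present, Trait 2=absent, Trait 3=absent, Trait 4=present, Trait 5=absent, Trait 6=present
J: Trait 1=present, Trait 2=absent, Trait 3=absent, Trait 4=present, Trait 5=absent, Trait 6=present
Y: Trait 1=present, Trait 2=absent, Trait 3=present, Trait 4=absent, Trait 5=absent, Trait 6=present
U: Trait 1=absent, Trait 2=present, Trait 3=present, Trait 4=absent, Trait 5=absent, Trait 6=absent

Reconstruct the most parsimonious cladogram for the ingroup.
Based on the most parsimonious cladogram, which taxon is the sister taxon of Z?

Character polarity is set by the outgroup: the derived state is whichever differs from the outgroup's state, so for Trait 1 the derived state is 'absent', and for the remaining characters it is 'present'.
Trait 1 (derived state 'absent') is shared by D, R, and U — a synapomorphy uniting that clade.
Trait 2 (derived state 'present') is shared by R and U — a synapomorphy uniting that clade.
Trait 3 groups U and Y, which is incompatible with the clades supported by the remaining characters; treating it as convergent (homoplasy) costs fewer steps than any alternative tree.
Trait 4 (derived state 'present') is shared by J and Z — a synapomorphy uniting that clade.
Trait 5 (derived state 'present') is unique to R (autapomorphy; uninformative for grouping).
Only J, Y, and Z show the derived state 'present' for Trait 6, supporting them as a clade.
Most parsimonious ingroup topology: ((D,(R,U)),((Z,J),Y)).
Z and J form a cherry on this tree, so they are sister taxa.

J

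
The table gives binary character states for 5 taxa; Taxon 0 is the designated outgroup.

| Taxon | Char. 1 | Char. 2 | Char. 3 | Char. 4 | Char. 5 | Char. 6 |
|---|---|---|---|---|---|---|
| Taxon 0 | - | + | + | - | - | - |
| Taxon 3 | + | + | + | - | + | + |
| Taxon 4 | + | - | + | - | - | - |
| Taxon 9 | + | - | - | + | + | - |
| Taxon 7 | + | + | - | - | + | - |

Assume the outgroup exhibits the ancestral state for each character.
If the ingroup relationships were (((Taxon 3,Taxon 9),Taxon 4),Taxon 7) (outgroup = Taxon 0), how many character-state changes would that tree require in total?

9

Map each character onto (((Taxon 3,Taxon 9),Taxon 4),Taxon 7) (rooted by Taxon 0) and count the minimum state changes it requires (Fitch parsimony):
Char. 1: 1; Char. 2: 2; Char. 3: 2; Char. 4: 1; Char. 5: 2; Char. 6: 1.
Total tree length = 9.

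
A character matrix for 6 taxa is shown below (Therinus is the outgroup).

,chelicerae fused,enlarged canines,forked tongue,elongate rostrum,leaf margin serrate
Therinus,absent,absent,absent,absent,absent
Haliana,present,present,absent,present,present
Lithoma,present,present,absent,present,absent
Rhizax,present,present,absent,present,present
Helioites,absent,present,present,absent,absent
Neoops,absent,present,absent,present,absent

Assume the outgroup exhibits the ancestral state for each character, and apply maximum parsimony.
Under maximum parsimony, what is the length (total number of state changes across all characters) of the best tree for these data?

5

The outgroup has state 'absent' for every character, so 'present' is the derived state throughout.
chelicerae fused: derived state 'present' in Haliana, Lithoma, and Rhizax only — synapomorphy for {Haliana, Lithoma, Rhizax}.
All ingroup taxa share the derived state 'present' for enlarged canines; it defines the ingroup but does not resolve relationships within it.
forked tongue: derived state 'present' in Helioites only — an autapomorphy, so it tells us nothing about relationships among taxa.
elongate rostrum (derived state 'present') is shared by Haliana, Lithoma, Neoops, and Rhizax — a synapomorphy uniting that clade.
leaf margin serrate: derived state 'present' in Haliana and Rhizax only — synapomorphy for {Haliana, Rhizax}.
Most parsimonious ingroup topology: ((((Haliana,Rhizax),Lithoma),Neoops),Helioites).
Changes per character on this tree: chelicerae fused: 1; enlarged canines: 1; forked tongue: 1; elongate rostrum: 1; leaf margin serrate: 1.
Total = 5.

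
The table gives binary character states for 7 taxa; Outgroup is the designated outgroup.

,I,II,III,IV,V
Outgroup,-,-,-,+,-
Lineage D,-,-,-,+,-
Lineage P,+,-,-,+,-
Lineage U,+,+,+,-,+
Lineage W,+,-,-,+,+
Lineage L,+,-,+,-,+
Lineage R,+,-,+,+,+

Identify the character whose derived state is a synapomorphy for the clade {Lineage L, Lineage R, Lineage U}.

III

Character polarity is set by the outgroup: the derived state is whichever differs from the outgroup's state, so for IV the derived state is '-', and for the remaining characters it is '+'.
Only Lineage L, Lineage P, Lineage R, Lineage U, and Lineage W show the derived state '+' for I, supporting them as a clade.
II: derived state '+' in Lineage U only — an autapomorphy, so it tells us nothing about relationships among taxa.
III (derived state '+') is shared by Lineage L, Lineage R, and Lineage U — a synapomorphy uniting that clade.
IV: derived state '-' in Lineage L and Lineage U only — synapomorphy for {Lineage L, Lineage U}.
V (derived state '+') is shared by Lineage L, Lineage R, Lineage U, and Lineage W — a synapomorphy uniting that clade.
Most parsimonious ingroup topology: (Lineage D,(Lineage P,(((Lineage U,Lineage L),Lineage R),Lineage W))).
The clade {Lineage L, Lineage R, Lineage U} is supported by III: its derived state '+' occurs in exactly those taxa and in no other taxon (including the outgroup).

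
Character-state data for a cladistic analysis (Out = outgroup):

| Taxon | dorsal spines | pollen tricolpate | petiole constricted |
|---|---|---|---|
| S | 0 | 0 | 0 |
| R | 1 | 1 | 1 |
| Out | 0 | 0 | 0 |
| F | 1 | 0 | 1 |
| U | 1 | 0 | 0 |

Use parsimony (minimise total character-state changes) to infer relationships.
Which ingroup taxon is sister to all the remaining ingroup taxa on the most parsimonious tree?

The outgroup has state '0' for every character, so '1' is the derived state throughout.
dorsal spines: derived state '1' in F, R, and U only — synapomorphy for {F, R, U}.
pollen tricolpate: derived state '1' in R only — an autapomorphy, so it tells us nothing about relationships among taxa.
petiole constricted (derived state '1') is shared by F and R — a synapomorphy uniting that clade.
Most parsimonious ingroup topology: (((R,F),U),S).
S is sister to the clade containing all other ingroup taxa, so it is the earliest-diverging (most basal) ingroup lineage.

S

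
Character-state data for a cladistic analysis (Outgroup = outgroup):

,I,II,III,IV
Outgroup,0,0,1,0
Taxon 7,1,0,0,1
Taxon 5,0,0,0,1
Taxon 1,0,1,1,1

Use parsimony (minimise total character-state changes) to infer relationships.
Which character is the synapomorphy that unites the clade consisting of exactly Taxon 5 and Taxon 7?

Character polarity is set by the outgroup: the derived state is whichever differs from the outgroup's state, so for III the derived state is '0', and for the remaining characters it is '1'.
I: derived state '1' in Taxon 7 only — an autapomorphy, so it tells us nothing about relationships among taxa.
II (derived state '1') is unique to Taxon 1 (autapomorphy; uninformative for grouping).
III: derived state '0' in Taxon 5 and Taxon 7 only — synapomorphy for {Taxon 5, Taxon 7}.
IV (derived state '1') is shared by all ingroup taxa — unites the whole ingroup.
Most parsimonious ingroup topology: (Taxon 1,(Taxon 5,Taxon 7)).
The clade {Taxon 5, Taxon 7} is supported by III: its derived state '0' occurs in exactly those taxa and in no other taxon (including the outgroup).

III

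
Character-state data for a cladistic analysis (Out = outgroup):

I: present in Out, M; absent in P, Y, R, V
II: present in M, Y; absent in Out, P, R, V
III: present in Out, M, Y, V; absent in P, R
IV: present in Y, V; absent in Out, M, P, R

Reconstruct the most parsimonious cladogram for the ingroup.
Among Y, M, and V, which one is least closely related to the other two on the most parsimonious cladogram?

Character polarity is set by the outgroup: the derived state is whichever differs from the outgroup's state, so for I, III the derived state is 'absent', and for the remaining characters it is 'present'.
I (derived state 'absent') is shared by P, R, V, and Y — a synapomorphy uniting that clade.
II groups M and Y, which is incompatible with the clades supported by the remaining characters; treating it as convergent (homoplasy) costs fewer steps than any alternative tree.
Only P and R show the derived state 'absent' for III, supporting them as a clade.
IV (derived state 'present') is shared by V and Y — a synapomorphy uniting that clade.
Most parsimonious ingroup topology: (M,((P,R),(Y,V))).
Y and V share a more recent common ancestor with each other than either does with M, so M is the least closely related of the three.

M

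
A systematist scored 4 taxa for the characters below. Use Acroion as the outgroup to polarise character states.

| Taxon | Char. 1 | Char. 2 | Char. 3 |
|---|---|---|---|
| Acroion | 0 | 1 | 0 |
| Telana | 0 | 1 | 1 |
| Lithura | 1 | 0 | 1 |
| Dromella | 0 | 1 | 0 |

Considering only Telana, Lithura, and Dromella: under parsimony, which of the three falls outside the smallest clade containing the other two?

Dromella

Character polarity is set by the outgroup: the derived state is whichever differs from the outgroup's state, so for Char. 2 the derived state is '0', and for the remaining characters it is '1'.
Char. 1 (derived state '1') is unique to Lithura (autapomorphy; uninformative for grouping).
Char. 2: derived state '0' in Lithura only — an autapomorphy, so it tells us nothing about relationships among taxa.
Char. 3 (derived state '1') is shared by Lithura and Telana — a synapomorphy uniting that clade.
Most parsimonious ingroup topology: ((Telana,Lithura),Dromella).
Lithura and Telana share a more recent common ancestor with each other than either does with Dromella, so Dromella is the least closely related of the three.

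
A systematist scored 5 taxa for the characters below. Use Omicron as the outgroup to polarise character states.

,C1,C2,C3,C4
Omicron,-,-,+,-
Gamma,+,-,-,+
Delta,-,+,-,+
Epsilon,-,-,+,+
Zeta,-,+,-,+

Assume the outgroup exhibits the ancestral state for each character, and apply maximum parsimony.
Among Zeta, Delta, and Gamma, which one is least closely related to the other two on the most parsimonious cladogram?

Gamma

Character polarity is set by the outgroup: the derived state is whichever differs from the outgroup's state, so for C3 the derived state is '-', and for the remaining characters it is '+'.
C1 (derived state '+') is unique to Gamma (autapomorphy; uninformative for grouping).
C2 (derived state '+') is shared by Delta and Zeta — a synapomorphy uniting that clade.
C3 (derived state '-') is shared by Delta, Gamma, and Zeta — a synapomorphy uniting that clade.
All ingroup taxa share the derived state '+' for C4; it defines the ingroup but does not resolve relationships within it.
Most parsimonious ingroup topology: ((Gamma,(Delta,Zeta)),Epsilon).
Delta and Zeta share a more recent common ancestor with each other than either does with Gamma, so Gamma is the least closely related of the three.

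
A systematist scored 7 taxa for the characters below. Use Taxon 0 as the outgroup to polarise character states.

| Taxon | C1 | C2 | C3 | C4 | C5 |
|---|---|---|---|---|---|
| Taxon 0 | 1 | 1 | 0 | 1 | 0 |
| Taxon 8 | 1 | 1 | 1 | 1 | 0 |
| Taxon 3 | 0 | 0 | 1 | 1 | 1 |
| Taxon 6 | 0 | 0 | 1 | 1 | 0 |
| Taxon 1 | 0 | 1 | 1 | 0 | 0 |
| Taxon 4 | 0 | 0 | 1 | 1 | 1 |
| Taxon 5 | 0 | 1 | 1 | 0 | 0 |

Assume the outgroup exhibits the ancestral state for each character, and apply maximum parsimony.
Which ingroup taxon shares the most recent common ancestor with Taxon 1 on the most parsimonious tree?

Character polarity is set by the outgroup: the derived state is whichever differs from the outgroup's state, so for C1, C2, C4 the derived state is '0', and for the remaining characters it is '1'.
Only Taxon 1, Taxon 3, Taxon 4, Taxon 5, and Taxon 6 show the derived state '0' for C1, supporting them as a clade.
C2: derived state '0' in Taxon 3, Taxon 4, and Taxon 6 only — synapomorphy for {Taxon 3, Taxon 4, Taxon 6}.
C3 (derived state '1') is shared by all ingroup taxa — unites the whole ingroup.
Only Taxon 1 and Taxon 5 show the derived state '0' for C4, supporting them as a clade.
C5 (derived state '1') is shared by Taxon 3 and Taxon 4 — a synapomorphy uniting that clade.
Most parsimonious ingroup topology: (Taxon 8,(((Taxon 3,Taxon 4),Taxon 6),(Taxon 1,Taxon 5))).
Taxon 1 and Taxon 5 form a cherry on this tree, so they are sister taxa.

Taxon 5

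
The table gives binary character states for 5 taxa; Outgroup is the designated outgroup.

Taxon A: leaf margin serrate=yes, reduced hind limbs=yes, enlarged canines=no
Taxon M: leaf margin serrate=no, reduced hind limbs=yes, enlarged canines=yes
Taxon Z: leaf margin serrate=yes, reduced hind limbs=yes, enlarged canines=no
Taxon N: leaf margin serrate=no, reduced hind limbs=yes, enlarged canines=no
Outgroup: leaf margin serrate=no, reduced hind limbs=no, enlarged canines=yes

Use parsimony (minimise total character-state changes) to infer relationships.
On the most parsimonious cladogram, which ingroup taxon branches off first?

Taxon M

Character polarity is set by the outgroup: the derived state is whichever differs from the outgroup's state, so for enlarged canines the derived state is 'no', and for the remaining characters it is 'yes'.
leaf margin serrate (derived state 'yes') is shared by Taxon A and Taxon Z — a synapomorphy uniting that clade.
reduced hind limbs (derived state 'yes') is shared by all ingroup taxa — unites the whole ingroup.
Only Taxon A, Taxon N, and Taxon Z show the derived state 'no' for enlarged canines, supporting them as a clade.
Most parsimonious ingroup topology: (((Taxon Z,Taxon A),Taxon N),Taxon M).
Taxon M is sister to the clade containing all other ingroup taxa, so it is the earliest-diverging (most basal) ingroup lineage.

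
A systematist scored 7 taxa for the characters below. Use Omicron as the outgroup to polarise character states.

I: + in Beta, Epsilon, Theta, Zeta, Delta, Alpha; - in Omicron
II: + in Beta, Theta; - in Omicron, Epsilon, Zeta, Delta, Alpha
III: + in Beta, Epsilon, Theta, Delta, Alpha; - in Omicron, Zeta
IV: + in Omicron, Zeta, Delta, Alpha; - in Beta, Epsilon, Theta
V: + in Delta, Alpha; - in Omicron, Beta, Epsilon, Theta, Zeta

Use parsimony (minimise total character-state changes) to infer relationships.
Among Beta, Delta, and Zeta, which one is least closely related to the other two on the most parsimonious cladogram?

Zeta

Character polarity is set by the outgroup: the derived state is whichever differs from the outgroup's state, so for IV the derived state is '-', and for the remaining characters it is '+'.
I (derived state '+') is shared by all ingroup taxa — unites the whole ingroup.
Only Beta and Theta show the derived state '+' for II, supporting them as a clade.
III: derived state '+' in Alpha, Beta, Delta, Epsilon, and Theta only — synapomorphy for {Alpha, Beta, Delta, Epsilon, Theta}.
IV: derived state '-' in Beta, Epsilon, and Theta only — synapomorphy for {Beta, Epsilon, Theta}.
Only Alpha and Delta show the derived state '+' for V, supporting them as a clade.
Most parsimonious ingroup topology: ((((Beta,Theta),Epsilon),(Delta,Alpha)),Zeta).
Delta and Beta share a more recent common ancestor with each other than either does with Zeta, so Zeta is the least closely related of the three.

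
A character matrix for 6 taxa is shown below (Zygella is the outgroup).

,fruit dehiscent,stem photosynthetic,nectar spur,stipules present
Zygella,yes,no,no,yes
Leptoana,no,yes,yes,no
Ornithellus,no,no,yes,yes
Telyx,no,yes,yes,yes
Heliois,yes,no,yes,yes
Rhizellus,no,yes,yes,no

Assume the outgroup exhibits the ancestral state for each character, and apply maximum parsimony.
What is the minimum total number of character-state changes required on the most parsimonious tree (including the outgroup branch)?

Character polarity is set by the outgroup: the derived state is whichever differs from the outgroup's state, so for fruit dehiscent, stipules present the derived state is 'no', and for the remaining characters it is 'yes'.
Only Leptoana, Ornithellus, Rhizellus, and Telyx show the derived state 'no' for fruit dehiscent, supporting them as a clade.
stem photosynthetic: derived state 'yes' in Leptoana, Rhizellus, and Telyx only — synapomorphy for {Leptoana, Rhizellus, Telyx}.
All ingroup taxa share the derived state 'yes' for nectar spur; it defines the ingroup but does not resolve relationships within it.
Only Leptoana and Rhizellus show the derived state 'no' for stipules present, supporting them as a clade.
Most parsimonious ingroup topology: ((((Leptoana,Rhizellus),Telyx),Ornithellus),Heliois).
Changes per character on this tree: fruit dehiscent: 1; stem photosynthetic: 1; nectar spur: 1; stipules present: 1.
Total = 4.

4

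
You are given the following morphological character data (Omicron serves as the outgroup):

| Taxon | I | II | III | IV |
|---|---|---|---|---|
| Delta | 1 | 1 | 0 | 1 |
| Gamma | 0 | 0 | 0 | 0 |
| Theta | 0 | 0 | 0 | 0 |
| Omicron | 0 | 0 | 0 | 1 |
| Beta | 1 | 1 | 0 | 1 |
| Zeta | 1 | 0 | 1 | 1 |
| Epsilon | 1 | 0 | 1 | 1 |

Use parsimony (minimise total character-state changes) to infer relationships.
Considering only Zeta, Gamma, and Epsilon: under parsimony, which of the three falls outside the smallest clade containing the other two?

Gamma

Character polarity is set by the outgroup: the derived state is whichever differs from the outgroup's state, so for IV the derived state is '0', and for the remaining characters it is '1'.
I: derived state '1' in Beta, Delta, Epsilon, and Zeta only — synapomorphy for {Beta, Delta, Epsilon, Zeta}.
Only Beta and Delta show the derived state '1' for II, supporting them as a clade.
III (derived state '1') is shared by Epsilon and Zeta — a synapomorphy uniting that clade.
IV (derived state '0') is shared by Gamma and Theta — a synapomorphy uniting that clade.
Most parsimonious ingroup topology: ((Theta,Gamma),((Beta,Delta),(Zeta,Epsilon))).
Zeta and Epsilon share a more recent common ancestor with each other than either does with Gamma, so Gamma is the least closely related of the three.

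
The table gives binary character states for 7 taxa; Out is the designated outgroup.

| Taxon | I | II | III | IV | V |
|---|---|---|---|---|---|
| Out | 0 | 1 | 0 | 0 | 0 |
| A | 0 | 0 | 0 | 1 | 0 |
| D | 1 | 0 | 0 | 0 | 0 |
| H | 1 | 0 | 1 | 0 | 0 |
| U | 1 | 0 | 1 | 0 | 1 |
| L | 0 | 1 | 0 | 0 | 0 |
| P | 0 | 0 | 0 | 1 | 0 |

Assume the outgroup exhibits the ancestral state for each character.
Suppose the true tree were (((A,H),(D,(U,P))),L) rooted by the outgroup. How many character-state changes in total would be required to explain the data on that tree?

Map each character onto (((A,H),(D,(U,P))),L) (rooted by Out) and count the minimum state changes it requires (Fitch parsimony):
I: 3; II: 1; III: 2; IV: 2; V: 1.
Total tree length = 9.

9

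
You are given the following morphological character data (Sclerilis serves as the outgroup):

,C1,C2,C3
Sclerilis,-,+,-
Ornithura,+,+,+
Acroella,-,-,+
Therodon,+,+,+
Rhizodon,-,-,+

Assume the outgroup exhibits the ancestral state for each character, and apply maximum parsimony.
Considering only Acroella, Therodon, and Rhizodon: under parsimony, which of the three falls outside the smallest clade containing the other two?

Therodon

Character polarity is set by the outgroup: the derived state is whichever differs from the outgroup's state, so for C2 the derived state is '-', and for the remaining characters it is '+'.
Only Ornithura and Therodon show the derived state '+' for C1, supporting them as a clade.
C2 (derived state '-') is shared by Acroella and Rhizodon — a synapomorphy uniting that clade.
All ingroup taxa share the derived state '+' for C3; it defines the ingroup but does not resolve relationships within it.
Most parsimonious ingroup topology: ((Ornithura,Therodon),(Acroella,Rhizodon)).
Acroella and Rhizodon share a more recent common ancestor with each other than either does with Therodon, so Therodon is the least closely related of the three.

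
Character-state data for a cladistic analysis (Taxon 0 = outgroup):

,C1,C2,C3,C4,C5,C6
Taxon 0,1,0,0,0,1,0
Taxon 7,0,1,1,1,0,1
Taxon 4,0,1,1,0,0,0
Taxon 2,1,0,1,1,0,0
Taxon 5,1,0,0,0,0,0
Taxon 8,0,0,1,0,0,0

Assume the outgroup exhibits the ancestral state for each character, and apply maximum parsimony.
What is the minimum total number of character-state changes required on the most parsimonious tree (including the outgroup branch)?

Character polarity is set by the outgroup: the derived state is whichever differs from the outgroup's state, so for C1, C5 the derived state is '0', and for the remaining characters it is '1'.
Only Taxon 4, Taxon 7, and Taxon 8 show the derived state '0' for C1, supporting them as a clade.
Only Taxon 4 and Taxon 7 show the derived state '1' for C2, supporting them as a clade.
C3: derived state '1' in Taxon 2, Taxon 4, Taxon 7, and Taxon 8 only — synapomorphy for {Taxon 2, Taxon 4, Taxon 7, Taxon 8}.
C4 groups Taxon 2 and Taxon 7, which is incompatible with the clades supported by the remaining characters; treating it as convergent (homoplasy) costs fewer steps than any alternative tree.
All ingroup taxa share the derived state '0' for C5; it defines the ingroup but does not resolve relationships within it.
C6: derived state '1' in Taxon 7 only — an autapomorphy, so it tells us nothing about relationships among taxa.
Most parsimonious ingroup topology: ((((Taxon 7,Taxon 4),Taxon 8),Taxon 2),Taxon 5).
Changes per character on this tree: C1: 1; C2: 1; C3: 1; C4: 2; C5: 1; C6: 1.
Total = 7.

7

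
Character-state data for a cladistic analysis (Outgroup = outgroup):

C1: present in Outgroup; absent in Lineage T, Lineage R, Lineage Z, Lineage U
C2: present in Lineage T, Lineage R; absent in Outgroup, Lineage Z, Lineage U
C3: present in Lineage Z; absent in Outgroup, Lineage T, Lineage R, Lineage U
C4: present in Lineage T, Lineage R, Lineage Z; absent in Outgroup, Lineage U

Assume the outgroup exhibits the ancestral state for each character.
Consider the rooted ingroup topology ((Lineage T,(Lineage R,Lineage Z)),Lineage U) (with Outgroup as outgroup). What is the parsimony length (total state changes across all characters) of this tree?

5

Map each character onto ((Lineage T,(Lineage R,Lineage Z)),Lineage U) (rooted by Outgroup) and count the minimum state changes it requires (Fitch parsimony):
C1: 1; C2: 2; C3: 1; C4: 1.
Total tree length = 5.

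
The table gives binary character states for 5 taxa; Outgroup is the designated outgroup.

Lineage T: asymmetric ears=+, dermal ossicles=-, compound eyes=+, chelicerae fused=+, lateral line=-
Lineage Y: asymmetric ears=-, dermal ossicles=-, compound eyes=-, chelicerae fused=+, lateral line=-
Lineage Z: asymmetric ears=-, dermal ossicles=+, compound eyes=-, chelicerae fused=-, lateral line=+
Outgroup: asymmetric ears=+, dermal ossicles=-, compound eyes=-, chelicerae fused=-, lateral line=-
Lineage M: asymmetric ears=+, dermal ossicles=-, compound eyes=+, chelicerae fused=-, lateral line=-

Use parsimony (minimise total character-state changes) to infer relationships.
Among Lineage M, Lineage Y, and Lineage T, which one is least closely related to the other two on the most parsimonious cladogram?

Lineage Y

Character polarity is set by the outgroup: the derived state is whichever differs from the outgroup's state, so for asymmetric ears the derived state is '-', and for the remaining characters it is '+'.
asymmetric ears (derived state '-') is shared by Lineage Y and Lineage Z — a synapomorphy uniting that clade.
dermal ossicles: derived state '+' in Lineage Z only — an autapomorphy, so it tells us nothing about relationships among taxa.
Only Lineage M and Lineage T show the derived state '+' for compound eyes, supporting them as a clade.
chelicerae fused groups Lineage T and Lineage Y, which is incompatible with the clades supported by the remaining characters; treating it as convergent (homoplasy) costs fewer steps than any alternative tree.
lateral line (derived state '+') is unique to Lineage Z (autapomorphy; uninformative for grouping).
Most parsimonious ingroup topology: ((Lineage T,Lineage M),(Lineage Y,Lineage Z)).
Lineage M and Lineage T share a more recent common ancestor with each other than either does with Lineage Y, so Lineage Y is the least closely related of the three.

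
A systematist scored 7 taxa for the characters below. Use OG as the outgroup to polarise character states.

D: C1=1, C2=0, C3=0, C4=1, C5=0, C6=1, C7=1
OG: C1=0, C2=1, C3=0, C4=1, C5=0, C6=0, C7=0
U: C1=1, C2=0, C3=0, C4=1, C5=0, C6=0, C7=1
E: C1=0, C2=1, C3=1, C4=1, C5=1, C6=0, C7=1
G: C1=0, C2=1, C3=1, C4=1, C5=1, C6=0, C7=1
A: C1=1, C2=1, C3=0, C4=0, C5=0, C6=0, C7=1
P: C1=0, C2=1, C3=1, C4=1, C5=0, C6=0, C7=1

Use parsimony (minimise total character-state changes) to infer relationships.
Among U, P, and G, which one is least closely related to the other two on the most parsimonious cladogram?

Character polarity is set by the outgroup: the derived state is whichever differs from the outgroup's state, so for C2, C4 the derived state is '0', and for the remaining characters it is '1'.
C1 (derived state '1') is shared by A, D, and U — a synapomorphy uniting that clade.
C2 (derived state '0') is shared by D and U — a synapomorphy uniting that clade.
C3: derived state '1' in E, G, and P only — synapomorphy for {E, G, P}.
C4 (derived state '0') is unique to A (autapomorphy; uninformative for grouping).
C5: derived state '1' in E and G only — synapomorphy for {E, G}.
C6: derived state '1' in D only — an autapomorphy, so it tells us nothing about relationships among taxa.
All ingroup taxa share the derived state '1' for C7; it defines the ingroup but does not resolve relationships within it.
Most parsimonious ingroup topology: ((A,(D,U)),(P,(G,E))).
P and G share a more recent common ancestor with each other than either does with U, so U is the least closely related of the three.

U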